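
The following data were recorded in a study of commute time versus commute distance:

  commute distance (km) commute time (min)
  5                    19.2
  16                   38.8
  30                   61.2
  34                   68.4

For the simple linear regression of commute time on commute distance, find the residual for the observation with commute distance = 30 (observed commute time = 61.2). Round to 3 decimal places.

-0.404

n = 4, Σx = 85, Σy = 187.6, Σxy = 4878.4, Σx² = 2337
Sxx = Σx² − (Σx)²/n = 2337 − 1806.25 = 530.75
Sxy = Σxy − (Σx)(Σy)/n = 4878.4 − 3986.5 = 891.9
b = Sxy/Sxx = 891.9/530.75 = 1.680452
a = ȳ − b·x̄ = 46.9 − 1.680452·21.25 = 11.190391
ŷ(30) = 11.190391 + 1.680452·30 = 61.603957
residual = y − ŷ = 61.2 − 61.603957 = -0.403957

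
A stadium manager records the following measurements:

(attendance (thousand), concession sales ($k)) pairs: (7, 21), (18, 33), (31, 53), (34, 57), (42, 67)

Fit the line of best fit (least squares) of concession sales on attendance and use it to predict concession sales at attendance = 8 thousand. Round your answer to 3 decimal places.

n = 5, Σx = 132, Σy = 231, Σxy = 7136, Σx² = 4254
Sxx = Σx² − (Σx)²/n = 4254 − 3484.8 = 769.2
Sxy = Σxy − (Σx)(Σy)/n = 7136 − 6098.4 = 1037.6
b = Sxy/Sxx = 1037.6/769.2 = 1.348934
a = ȳ − b·x̄ = 46.2 − 1.348934·26.4 = 10.588144
ŷ(8) = a + b·8 = 10.588144 + 1.348934·8 = 21.379615

21.380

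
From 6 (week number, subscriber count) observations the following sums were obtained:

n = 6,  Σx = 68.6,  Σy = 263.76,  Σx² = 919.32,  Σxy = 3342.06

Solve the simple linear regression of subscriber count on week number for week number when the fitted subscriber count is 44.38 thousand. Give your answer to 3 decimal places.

11.607

Sxx = Σx² − (Σx)²/n = 919.32 − 784.326667 = 134.993333
Sxy = Σxy − (Σx)(Σy)/n = 3342.06 − 3015.656 = 326.404
b = Sxy/Sxx = 326.404/134.993333 = 2.417927
a = ȳ − b·x̄ = 43.96 − 2.417927·11.433333 = 16.315037
Set a + b·x = 44.38: x = (44.38 − 16.315037) / 2.417927 = 11.607036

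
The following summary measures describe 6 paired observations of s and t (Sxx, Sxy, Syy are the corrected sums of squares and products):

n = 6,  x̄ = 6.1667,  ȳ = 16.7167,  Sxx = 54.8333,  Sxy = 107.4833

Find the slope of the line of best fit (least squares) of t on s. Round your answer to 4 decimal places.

1.9602

b = Sxy/Sxx = 107.4833/54.8333 = 1.960183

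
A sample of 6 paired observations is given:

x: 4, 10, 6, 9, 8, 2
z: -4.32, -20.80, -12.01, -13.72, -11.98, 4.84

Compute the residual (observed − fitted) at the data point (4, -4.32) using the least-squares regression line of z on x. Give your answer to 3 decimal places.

n = 6, Σx = 39, Σy = -57.99, Σxy = -506.98, Σx² = 301
Sxx = Σx² − (Σx)²/n = 301 − 253.5 = 47.5
Sxy = Σxy − (Σx)(Σy)/n = -506.98 − (-376.935) = -130.045
b = Sxy/Sxx = -130.045/47.5 = -2.737789
a = ȳ − b·x̄ = -9.665 − (-2.737789)·6.5 = 8.130632
ŷ(4) = 8.130632 + (-2.737789)·4 = -2.820526
residual = y − ŷ = -4.32 − (-2.820526) = -1.499474

-1.499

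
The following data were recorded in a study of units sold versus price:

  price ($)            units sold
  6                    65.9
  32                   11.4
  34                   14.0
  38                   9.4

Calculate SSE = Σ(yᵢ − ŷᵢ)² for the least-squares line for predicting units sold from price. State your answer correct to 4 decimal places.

n = 4, Σx = 110, Σy = 100.7, Σxy = 1593.4, Σx² = 3660, Σy² = 4757.13
Sxx = Σx² − (Σx)²/n = 3660 − 3025 = 635
Sxy = Σxy − (Σx)(Σy)/n = 1593.4 − 2769.25 = -1175.85
Syy = Σy² − (Σy)²/n = 4757.13 − 2535.1225 = 2222.0075
b = Sxy/Sxx = -1175.85/635 = -1.851732
SSE = Syy − b·Sxy = 2222.0075 − (-1.851732)·(-1175.85) = 44.648094

44.6481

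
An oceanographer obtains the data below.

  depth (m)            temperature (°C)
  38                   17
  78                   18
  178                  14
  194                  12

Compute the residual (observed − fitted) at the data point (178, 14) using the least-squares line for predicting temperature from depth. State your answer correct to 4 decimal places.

0.6003

n = 4, Σx = 488, Σy = 61, Σxy = 6870, Σx² = 76848
Sxx = Σx² − (Σx)²/n = 76848 − 59536 = 17312
Sxy = Σxy − (Σx)(Σy)/n = 6870 − 7442 = -572
b = Sxy/Sxx = -572/17312 = -0.033041
a = ȳ − b·x̄ = 15.25 − (-0.033041)·122 = 19.280961
ŷ(178) = 19.280961 + (-0.033041)·178 = 13.399723
residual = y − ŷ = 14 − 13.399723 = 0.600277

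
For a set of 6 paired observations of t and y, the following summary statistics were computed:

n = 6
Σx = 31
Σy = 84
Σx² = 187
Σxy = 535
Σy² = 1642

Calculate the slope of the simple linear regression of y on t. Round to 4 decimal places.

3.7640

Sxx = Σx² − (Σx)²/n = 187 − 160.166667 = 26.833333
Sxy = Σxy − (Σx)(Σy)/n = 535 − 434 = 101
b = Sxy/Sxx = 101/26.833333 = 3.763975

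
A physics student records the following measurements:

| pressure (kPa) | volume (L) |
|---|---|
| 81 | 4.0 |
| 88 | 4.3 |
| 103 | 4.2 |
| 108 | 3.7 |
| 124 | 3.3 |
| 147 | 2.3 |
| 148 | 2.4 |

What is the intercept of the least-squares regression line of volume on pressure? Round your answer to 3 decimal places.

6.805

n = 7, Σx = 799, Σy = 24.2, Σxy = 2637.1, Σx² = 95467
Sxx = Σx² − (Σx)²/n = 95467 − 91200.142857 = 4266.857143
Sxy = Σxy − (Σx)(Σy)/n = 2637.1 − 2762.257143 = -125.157143
b = Sxy/Sxx = -125.157143/4266.857143 = -0.029332
a = ȳ − b·x̄ = 3.457143 − (-0.029332)·114.142857 = 6.805226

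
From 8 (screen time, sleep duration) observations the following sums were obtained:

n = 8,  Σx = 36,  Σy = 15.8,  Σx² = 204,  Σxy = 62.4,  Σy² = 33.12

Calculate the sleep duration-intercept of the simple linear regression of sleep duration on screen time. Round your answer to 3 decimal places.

Sxx = Σx² − (Σx)²/n = 204 − 162 = 42
Sxy = Σxy − (Σx)(Σy)/n = 62.4 − 71.1 = -8.7
b = Sxy/Sxx = -8.7/42 = -0.207143
a = ȳ − b·x̄ = 1.975 − (-0.207143)·4.5 = 2.907143

2.907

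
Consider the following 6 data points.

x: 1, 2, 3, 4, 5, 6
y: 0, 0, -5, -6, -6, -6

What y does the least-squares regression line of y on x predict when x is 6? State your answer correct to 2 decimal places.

n = 6, Σx = 21, Σy = -23, Σxy = -105, Σx² = 91
Sxx = Σx² − (Σx)²/n = 91 − 73.5 = 17.5
Sxy = Σxy − (Σx)(Σy)/n = -105 − (-80.5) = -24.5
b = Sxy/Sxx = -24.5/17.5 = -1.4
a = ȳ − b·x̄ = -3.833333 − (-1.4)·3.5 = 1.066667
ŷ(6) = a + b·6 = 1.066667 + (-1.4)·6 = -7.333333

-7.33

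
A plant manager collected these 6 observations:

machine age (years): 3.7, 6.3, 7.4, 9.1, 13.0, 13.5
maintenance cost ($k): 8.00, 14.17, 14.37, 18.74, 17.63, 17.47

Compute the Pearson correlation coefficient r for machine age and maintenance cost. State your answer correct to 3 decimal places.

0.826

n = 6, Σx = 53, Σy = 90.38, Σxy = 860.778, Σx² = 542.2, Σy² = 1438.4912
Sxx = Σx² − (Σx)²/n = 542.2 − 468.166667 = 74.033333
Sxy = Σxy − (Σx)(Σy)/n = 860.778 − 798.356667 = 62.421333
Syy = Σy² − (Σy)²/n = 1438.4912 − 1361.424067 = 77.067133
r = Sxy/√(Sxx·Syy) = 62.421333/√(5705.536771) = 62.421333/75.535004 = 0.826389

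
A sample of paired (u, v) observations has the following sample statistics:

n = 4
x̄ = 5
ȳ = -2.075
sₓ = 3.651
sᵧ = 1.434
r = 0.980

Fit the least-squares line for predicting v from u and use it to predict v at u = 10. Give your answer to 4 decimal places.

-0.1504

b = r · sᵧ/sₓ = 0.98 · 1.434/3.651 = 0.384914
a = ȳ − b·x̄ = -2.075 − 0.384914·5 = -3.999569
ŷ(10) = a + b·10 = -3.999569 + 0.384914·10 = -0.150431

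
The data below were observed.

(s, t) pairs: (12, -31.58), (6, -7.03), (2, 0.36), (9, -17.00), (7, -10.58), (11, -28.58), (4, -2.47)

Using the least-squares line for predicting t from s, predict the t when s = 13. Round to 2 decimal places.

-32.97

n = 7, Σx = 51, Σy = -96.88, Σxy = -971.74, Σx² = 451
Sxx = Σx² − (Σx)²/n = 451 − 371.571429 = 79.428571
Sxy = Σxy − (Σx)(Σy)/n = -971.74 − (-705.84) = -265.9
b = Sxy/Sxx = -265.9/79.428571 = -3.347662
a = ȳ − b·x̄ = -13.84 − (-3.347662)·7.285714 = 10.550108
ŷ(13) = a + b·13 = 10.550108 + (-3.347662)·13 = -32.969496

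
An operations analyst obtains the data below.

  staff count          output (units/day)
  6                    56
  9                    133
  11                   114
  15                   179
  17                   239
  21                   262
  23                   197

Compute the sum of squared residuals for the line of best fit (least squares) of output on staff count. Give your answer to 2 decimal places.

7617.69

n = 7, Σx = 102, Σy = 1180, Σxy = 19568, Σx² = 1722, Σy² = 230436
Sxx = Σx² − (Σx)²/n = 1722 − 1486.285714 = 235.714286
Sxy = Σxy − (Σx)(Σy)/n = 19568 − 17194.285714 = 2373.714286
Syy = Σy² − (Σy)²/n = 230436 − 198914.285714 = 31521.714286
b = Sxy/Sxx = 2373.714286/235.714286 = 10.070303
SSE = Syy − b·Sxy = 31521.714286 − 10.070303·2373.714286 = 7617.692121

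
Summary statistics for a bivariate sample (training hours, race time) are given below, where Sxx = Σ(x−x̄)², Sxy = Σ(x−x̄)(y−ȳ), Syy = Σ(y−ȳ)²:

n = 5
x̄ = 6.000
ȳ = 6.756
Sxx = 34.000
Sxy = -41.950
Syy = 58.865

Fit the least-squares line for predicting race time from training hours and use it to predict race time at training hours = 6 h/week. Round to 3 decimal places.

6.756

b = Sxy/Sxx = -41.95/34 = -1.233824
a = ȳ − b·x̄ = 6.756 − (-1.233824)·6 = 14.158941
ŷ(6) = a + b·6 = 14.158941 + (-1.233824)·6 = 6.756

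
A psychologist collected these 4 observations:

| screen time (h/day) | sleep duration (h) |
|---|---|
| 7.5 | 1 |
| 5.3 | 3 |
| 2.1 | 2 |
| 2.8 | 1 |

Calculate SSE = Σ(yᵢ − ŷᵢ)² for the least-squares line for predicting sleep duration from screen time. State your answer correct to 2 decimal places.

n = 4, Σx = 17.7, Σy = 7, Σxy = 30.4, Σx² = 96.59, Σy² = 15
Sxx = Σx² − (Σx)²/n = 96.59 − 78.3225 = 18.2675
Sxy = Σxy − (Σx)(Σy)/n = 30.4 − 30.975 = -0.575
Syy = Σy² − (Σy)²/n = 15 − 12.25 = 2.75
b = Sxy/Sxx = -0.575/18.2675 = -0.031477
SSE = Syy − b·Sxy = 2.75 − (-0.031477)·(-0.575) = 2.731901

2.73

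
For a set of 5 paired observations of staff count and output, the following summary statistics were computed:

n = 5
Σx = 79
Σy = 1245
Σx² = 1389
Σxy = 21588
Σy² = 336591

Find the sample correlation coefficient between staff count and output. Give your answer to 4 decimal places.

Sxx = Σx² − (Σx)²/n = 1389 − 1248.2 = 140.8
Sxy = Σxy − (Σx)(Σy)/n = 21588 − 19671 = 1917
Syy = Σy² − (Σy)²/n = 336591 − 310005 = 26586
r = Sxy/√(Sxx·Syy) = 1917/√(3743308.8) = 1917/1934.763241 = 0.990819

0.9908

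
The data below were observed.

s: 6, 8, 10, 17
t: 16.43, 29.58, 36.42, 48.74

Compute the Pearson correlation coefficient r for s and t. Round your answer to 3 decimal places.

n = 4, Σx = 41, Σy = 131.17, Σxy = 1528, Σx² = 489, Σy² = 4846.9253
Sxx = Σx² − (Σx)²/n = 489 − 420.25 = 68.75
Sxy = Σxy − (Σx)(Σy)/n = 1528 − 1344.4925 = 183.5075
Syy = Σy² − (Σy)²/n = 4846.9253 − 4301.392225 = 545.533075
r = Sxy/√(Sxx·Syy) = 183.5075/√(37505.398906) = 183.5075/193.663107 = 0.947560

0.948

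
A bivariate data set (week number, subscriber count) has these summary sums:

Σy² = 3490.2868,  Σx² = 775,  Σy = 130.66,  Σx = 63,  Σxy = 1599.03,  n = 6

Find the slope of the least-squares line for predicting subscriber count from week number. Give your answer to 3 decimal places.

Sxx = Σx² − (Σx)²/n = 775 − 661.5 = 113.5
Sxy = Σxy − (Σx)(Σy)/n = 1599.03 − 1371.93 = 227.1
b = Sxy/Sxx = 227.1/113.5 = 2.000881

2.001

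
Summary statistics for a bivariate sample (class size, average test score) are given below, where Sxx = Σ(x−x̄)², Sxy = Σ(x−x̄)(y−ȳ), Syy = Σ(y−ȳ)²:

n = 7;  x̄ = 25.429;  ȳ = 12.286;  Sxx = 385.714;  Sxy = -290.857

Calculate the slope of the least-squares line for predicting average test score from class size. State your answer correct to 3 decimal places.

b = Sxy/Sxx = -290.857/385.714 = -0.754074

-0.754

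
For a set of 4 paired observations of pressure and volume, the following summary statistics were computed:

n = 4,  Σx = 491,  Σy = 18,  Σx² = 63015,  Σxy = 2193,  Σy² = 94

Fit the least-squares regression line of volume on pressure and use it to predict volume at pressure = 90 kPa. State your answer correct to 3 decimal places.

Sxx = Σx² − (Σx)²/n = 63015 − 60270.25 = 2744.75
Sxy = Σxy − (Σx)(Σy)/n = 2193 − 2209.5 = -16.5
b = Sxy/Sxx = -16.5/2744.75 = -0.006011
a = ȳ − b·x̄ = 4.5 − (-0.006011)·122.75 = 5.237909
ŷ(90) = a + b·90 = 5.237909 + (-0.006011)·90 = 4.696876

4.697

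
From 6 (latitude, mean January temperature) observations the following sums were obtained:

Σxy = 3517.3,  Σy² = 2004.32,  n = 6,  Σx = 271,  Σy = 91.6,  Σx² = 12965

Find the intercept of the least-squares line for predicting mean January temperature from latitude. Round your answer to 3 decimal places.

Sxx = Σx² − (Σx)²/n = 12965 − 12240.166667 = 724.833333
Sxy = Σxy − (Σx)(Σy)/n = 3517.3 − 4137.266667 = -619.966667
b = Sxy/Sxx = -619.966667/724.833333 = -0.855323
a = ȳ − b·x̄ = 15.266667 − (-0.855323)·45.166667 = 53.898758

53.899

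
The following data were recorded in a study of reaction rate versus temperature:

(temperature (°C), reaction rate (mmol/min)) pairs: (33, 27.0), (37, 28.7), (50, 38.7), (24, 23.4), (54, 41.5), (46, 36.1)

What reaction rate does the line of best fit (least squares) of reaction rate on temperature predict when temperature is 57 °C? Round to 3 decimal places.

n = 6, Σx = 244, Σy = 195.4, Σxy = 8351.1, Σx² = 10566
Sxx = Σx² − (Σx)²/n = 10566 − 9922.666667 = 643.333333
Sxy = Σxy − (Σx)(Σy)/n = 8351.1 − 7946.266667 = 404.833333
b = Sxy/Sxx = 404.833333/643.333333 = 0.629275
a = ȳ − b·x̄ = 32.566667 − 0.629275·40.666667 = 6.976166
ŷ(57) = a + b·57 = 6.976166 + 0.629275·57 = 42.844819

42.845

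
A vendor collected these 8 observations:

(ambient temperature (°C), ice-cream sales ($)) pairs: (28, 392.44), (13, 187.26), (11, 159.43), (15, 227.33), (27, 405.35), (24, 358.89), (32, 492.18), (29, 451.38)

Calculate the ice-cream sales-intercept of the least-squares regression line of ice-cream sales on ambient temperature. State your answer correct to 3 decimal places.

n = 8, Σx = 179, Σy = 2674.26, Σxy = 66983.97, Σx² = 4469
Sxx = Σx² − (Σx)²/n = 4469 − 4005.125 = 463.875
Sxy = Σxy − (Σx)(Σy)/n = 66983.97 − 59836.5675 = 7147.4025
b = Sxy/Sxx = 7147.4025/463.875 = 15.408036
a = ȳ − b·x̄ = 334.2825 − 15.408036·22.375 = -10.472296

-10.472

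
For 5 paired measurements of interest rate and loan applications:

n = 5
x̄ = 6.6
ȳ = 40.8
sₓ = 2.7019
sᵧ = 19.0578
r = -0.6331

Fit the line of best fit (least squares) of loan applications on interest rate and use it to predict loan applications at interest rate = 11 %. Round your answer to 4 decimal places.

b = r · sᵧ/sₓ = -0.6331 · 19.0578/2.7019 = -4.465559
a = ȳ − b·x̄ = 40.8 − (-4.465559)·6.6 = 70.272688
ŷ(11) = a + b·11 = 70.272688 + (-4.465559)·11 = 21.151542

21.1515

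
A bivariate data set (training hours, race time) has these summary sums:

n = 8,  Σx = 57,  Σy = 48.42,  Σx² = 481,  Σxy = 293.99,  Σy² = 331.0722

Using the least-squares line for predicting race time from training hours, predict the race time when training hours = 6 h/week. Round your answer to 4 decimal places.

Sxx = Σx² − (Σx)²/n = 481 − 406.125 = 74.875
Sxy = Σxy − (Σx)(Σy)/n = 293.99 − 344.9925 = -51.0025
b = Sxy/Sxx = -51.0025/74.875 = -0.681169
a = ȳ − b·x̄ = 6.0525 − (-0.681169)·7.125 = 10.905826
ŷ(6) = a + b·6 = 10.905826 + (-0.681169)·6 = 6.818815

6.8188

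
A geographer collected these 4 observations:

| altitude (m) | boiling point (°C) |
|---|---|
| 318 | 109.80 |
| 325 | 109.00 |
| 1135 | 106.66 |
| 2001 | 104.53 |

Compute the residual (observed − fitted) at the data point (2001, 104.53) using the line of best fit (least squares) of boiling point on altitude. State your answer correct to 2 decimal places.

0.14

n = 4, Σx = 3779, Σy = 429.99, Σxy = 400565.03, Σx² = 5498975
Sxx = Σx² − (Σx)²/n = 5498975 − 3570210.25 = 1928764.75
Sxy = Σxy − (Σx)(Σy)/n = 400565.03 − 406233.0525 = -5668.0225
b = Sxy/Sxx = -5668.0225/1928764.75 = -0.002939
a = ȳ − b·x̄ = 107.4975 − (-0.002939)·944.75 = 110.273818
ŷ(2001) = 110.273818 + (-0.002939)·2001 = 104.393519
residual = y − ŷ = 104.53 − 104.393519 = 0.136481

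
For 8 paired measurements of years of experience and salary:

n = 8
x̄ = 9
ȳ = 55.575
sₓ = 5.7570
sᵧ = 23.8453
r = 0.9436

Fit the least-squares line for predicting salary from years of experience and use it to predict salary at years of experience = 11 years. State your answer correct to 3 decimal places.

b = r · sᵧ/sₓ = 0.9436 · 23.8453/5.757 = 3.908359
a = ȳ − b·x̄ = 55.575 − 3.908359·9 = 20.399765
ŷ(11) = a + b·11 = 20.399765 + 3.908359·11 = 63.391719

63.392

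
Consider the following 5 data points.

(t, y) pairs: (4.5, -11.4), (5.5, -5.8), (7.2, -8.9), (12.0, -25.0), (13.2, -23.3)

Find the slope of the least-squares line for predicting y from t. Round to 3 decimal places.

-2.031

n = 5, Σx = 42.4, Σy = -74.4, Σxy = -754.84, Σx² = 420.58
Sxx = Σx² − (Σx)²/n = 420.58 − 359.552 = 61.028
Sxy = Σxy − (Σx)(Σy)/n = -754.84 − (-630.912) = -123.928
b = Sxy/Sxx = -123.928/61.028 = -2.030674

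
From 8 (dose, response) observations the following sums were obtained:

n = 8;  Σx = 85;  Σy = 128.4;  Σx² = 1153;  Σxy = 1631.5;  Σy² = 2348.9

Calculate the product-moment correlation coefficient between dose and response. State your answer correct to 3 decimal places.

0.996

Sxx = Σx² − (Σx)²/n = 1153 − 903.125 = 249.875
Sxy = Σxy − (Σx)(Σy)/n = 1631.5 − 1364.25 = 267.25
Syy = Σy² − (Σy)²/n = 2348.9 − 2060.82 = 288.08
r = Sxy/√(Sxx·Syy) = 267.25/√(71983.99) = 267.25/268.298323 = 0.996093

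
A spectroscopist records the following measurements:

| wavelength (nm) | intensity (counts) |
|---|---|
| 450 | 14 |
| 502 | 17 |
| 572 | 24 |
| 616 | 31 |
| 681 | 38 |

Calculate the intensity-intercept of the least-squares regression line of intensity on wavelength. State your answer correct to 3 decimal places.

n = 5, Σx = 2821, Σy = 124, Σxy = 73536, Σx² = 1624905
Sxx = Σx² − (Σx)²/n = 1624905 − 1591608.2 = 33296.8
Sxy = Σxy − (Σx)(Σy)/n = 73536 − 69960.8 = 3575.2
b = Sxy/Sxx = 3575.2/33296.8 = 0.107374
a = ȳ − b·x̄ = 24.8 − 0.107374·564.2 = -35.780231

-35.780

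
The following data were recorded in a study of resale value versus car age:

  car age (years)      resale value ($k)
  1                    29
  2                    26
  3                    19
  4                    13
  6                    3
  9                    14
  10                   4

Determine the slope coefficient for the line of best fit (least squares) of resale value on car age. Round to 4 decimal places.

n = 7, Σx = 35, Σy = 108, Σxy = 374, Σx² = 247
Sxx = Σx² − (Σx)²/n = 247 − 175 = 72
Sxy = Σxy − (Σx)(Σy)/n = 374 − 540 = -166
b = Sxy/Sxx = -166/72 = -2.305556

-2.3056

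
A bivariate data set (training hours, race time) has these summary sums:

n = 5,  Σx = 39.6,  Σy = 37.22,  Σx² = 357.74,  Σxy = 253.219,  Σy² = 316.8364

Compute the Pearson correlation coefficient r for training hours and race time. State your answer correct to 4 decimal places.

-0.9924

Sxx = Σx² − (Σx)²/n = 357.74 − 313.632 = 44.108
Sxy = Σxy − (Σx)(Σy)/n = 253.219 − 294.7824 = -41.5634
Syy = Σy² − (Σy)²/n = 316.8364 − 277.06568 = 39.77072
r = Sxy/√(Sxx·Syy) = -41.5634/√(1754.206918) = -41.5634/41.883253 = -0.992363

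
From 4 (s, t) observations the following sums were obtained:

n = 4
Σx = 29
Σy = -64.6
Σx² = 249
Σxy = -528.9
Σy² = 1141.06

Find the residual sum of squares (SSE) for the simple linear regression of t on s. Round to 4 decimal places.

3.1557

Sxx = Σx² − (Σx)²/n = 249 − 210.25 = 38.75
Sxy = Σxy − (Σx)(Σy)/n = -528.9 − (-468.35) = -60.55
Syy = Σy² − (Σy)²/n = 1141.06 − 1043.29 = 97.77
b = Sxy/Sxx = -60.55/38.75 = -1.562581
SSE = Syy − b·Sxy = 97.77 − (-1.562581)·(-60.55) = 3.155742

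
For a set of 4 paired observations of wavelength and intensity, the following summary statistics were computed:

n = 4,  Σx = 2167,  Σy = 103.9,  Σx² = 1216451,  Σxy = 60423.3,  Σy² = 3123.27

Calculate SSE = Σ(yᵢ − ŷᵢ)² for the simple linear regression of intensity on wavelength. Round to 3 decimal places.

Sxx = Σx² − (Σx)²/n = 1216451 − 1173972.25 = 42478.75
Sxy = Σxy − (Σx)(Σy)/n = 60423.3 − 56287.825 = 4135.475
Syy = Σy² − (Σy)²/n = 3123.27 − 2698.8025 = 424.4675
b = Sxy/Sxx = 4135.475/42478.75 = 0.097354
SSE = Syy − b·Sxy = 424.4675 − 0.097354·4135.475 = 21.862586

21.863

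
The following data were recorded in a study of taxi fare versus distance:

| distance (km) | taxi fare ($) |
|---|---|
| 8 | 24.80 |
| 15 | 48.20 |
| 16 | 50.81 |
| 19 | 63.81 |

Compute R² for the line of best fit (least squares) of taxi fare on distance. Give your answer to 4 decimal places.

n = 4, Σx = 58, Σy = 187.62, Σxy = 2946.75, Σx² = 906, Σy² = 9591.6522
Sxx = Σx² − (Σx)²/n = 906 − 841 = 65
Sxy = Σxy − (Σx)(Σy)/n = 2946.75 − 2720.49 = 226.26
Syy = Σy² − (Σy)²/n = 9591.6522 − 8800.3161 = 791.3361
R² = Sxy²/(Sxx·Syy) = (226.26)²/(65·791.3361) = 0.995271

0.9953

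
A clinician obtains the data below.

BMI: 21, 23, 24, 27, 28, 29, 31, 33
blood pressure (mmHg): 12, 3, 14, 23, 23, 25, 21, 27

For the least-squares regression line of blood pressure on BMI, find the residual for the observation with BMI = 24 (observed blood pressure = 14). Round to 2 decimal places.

n = 8, Σx = 216, Σy = 148, Σxy = 4189, Σx² = 5950
Sxx = Σx² − (Σx)²/n = 5950 − 5832 = 118
Sxy = Σxy − (Σx)(Σy)/n = 4189 − 3996 = 193
b = Sxy/Sxx = 193/118 = 1.635593
a = ȳ − b·x̄ = 18.5 − 1.635593·27 = -25.661017
ŷ(24) = -25.661017 + 1.635593·24 = 13.593220
residual = y − ŷ = 14 − 13.593220 = 0.406780

0.41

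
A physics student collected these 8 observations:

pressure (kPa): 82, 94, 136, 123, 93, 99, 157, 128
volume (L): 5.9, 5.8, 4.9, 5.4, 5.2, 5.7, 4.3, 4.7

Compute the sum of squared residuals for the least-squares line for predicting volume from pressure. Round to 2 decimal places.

0.46

n = 8, Σx = 912, Σy = 41.9, Σxy = 4684.2, Σx² = 108668, Σy² = 221.73
Sxx = Σx² − (Σx)²/n = 108668 − 103968 = 4700
Sxy = Σxy − (Σx)(Σy)/n = 4684.2 − 4776.6 = -92.4
Syy = Σy² − (Σy)²/n = 221.73 − 219.45125 = 2.27875
b = Sxy/Sxx = -92.4/4700 = -0.019660
SSE = Syy − b·Sxy = 2.27875 − (-0.019660)·(-92.4) = 0.462205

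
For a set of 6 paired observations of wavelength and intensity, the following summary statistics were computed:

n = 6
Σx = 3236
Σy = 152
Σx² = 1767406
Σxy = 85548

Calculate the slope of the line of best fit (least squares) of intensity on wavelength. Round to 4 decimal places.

0.1613

Sxx = Σx² − (Σx)²/n = 1767406 − 1745282.666667 = 22123.333333
Sxy = Σxy − (Σx)(Σy)/n = 85548 − 81978.666667 = 3569.333333
b = Sxy/Sxx = 3569.333333/22123.333333 = 0.161338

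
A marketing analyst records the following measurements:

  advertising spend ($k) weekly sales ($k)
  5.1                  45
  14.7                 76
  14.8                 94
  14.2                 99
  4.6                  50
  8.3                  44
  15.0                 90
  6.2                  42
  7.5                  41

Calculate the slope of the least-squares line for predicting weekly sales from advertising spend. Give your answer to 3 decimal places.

n = 9, Σx = 90.4, Σy = 581, Σxy = 6656.8, Σx² = 1072.52
Sxx = Σx² − (Σx)²/n = 1072.52 − 908.017778 = 164.502222
Sxy = Σxy − (Σx)(Σy)/n = 6656.8 − 5835.822222 = 820.977778
b = Sxy/Sxx = 820.977778/164.502222 = 4.990679

4.991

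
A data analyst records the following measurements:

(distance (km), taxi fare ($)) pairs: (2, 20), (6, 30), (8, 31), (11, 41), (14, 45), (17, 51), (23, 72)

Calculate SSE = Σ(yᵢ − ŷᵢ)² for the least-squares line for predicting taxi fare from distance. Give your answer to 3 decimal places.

37.214

n = 7, Σx = 81, Σy = 290, Σxy = 4072, Σx² = 1239, Σy² = 13752
Sxx = Σx² − (Σx)²/n = 1239 − 937.285714 = 301.714286
Sxy = Σxy − (Σx)(Σy)/n = 4072 − 3355.714286 = 716.285714
Syy = Σy² − (Σy)²/n = 13752 − 12014.285714 = 1737.714286
b = Sxy/Sxx = 716.285714/301.714286 = 2.374053
SSE = Syy − b·Sxy = 1737.714286 − 2.374053·716.285714 = 37.214015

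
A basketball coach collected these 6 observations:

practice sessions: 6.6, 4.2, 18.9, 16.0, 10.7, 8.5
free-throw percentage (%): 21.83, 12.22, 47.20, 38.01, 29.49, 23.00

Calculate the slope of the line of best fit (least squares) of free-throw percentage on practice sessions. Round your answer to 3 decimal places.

n = 6, Σx = 64.9, Σy = 171.75, Σxy = 2206.685, Σx² = 861.15
Sxx = Σx² − (Σx)²/n = 861.15 − 702.001667 = 159.148333
Sxy = Σxy − (Σx)(Σy)/n = 2206.685 − 1857.7625 = 348.9225
b = Sxy/Sxx = 348.9225/159.148333 = 2.192436

2.192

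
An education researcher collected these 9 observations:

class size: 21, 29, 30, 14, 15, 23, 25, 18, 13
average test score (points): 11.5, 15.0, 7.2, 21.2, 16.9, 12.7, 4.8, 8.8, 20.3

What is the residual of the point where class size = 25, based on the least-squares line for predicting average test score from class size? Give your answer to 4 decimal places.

-5.8595

n = 9, Σx = 188, Σy = 118.4, Σxy = 2277.2, Σx² = 4250
Sxx = Σx² − (Σx)²/n = 4250 − 3927.111111 = 322.888889
Sxy = Σxy − (Σx)(Σy)/n = 2277.2 − 2473.244444 = -196.044444
b = Sxy/Sxx = -196.044444/322.888889 = -0.607158
a = ȳ − b·x̄ = 13.155556 − (-0.607158)·20.888889 = 25.838403
ŷ(25) = 25.838403 + (-0.607158)·25 = 10.659463
residual = y − ŷ = 4.8 − 10.659463 = -5.859463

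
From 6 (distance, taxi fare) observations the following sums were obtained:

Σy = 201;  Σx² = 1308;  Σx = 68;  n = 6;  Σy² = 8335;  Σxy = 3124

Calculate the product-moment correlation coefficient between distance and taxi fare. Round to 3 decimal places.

Sxx = Σx² − (Σx)²/n = 1308 − 770.666667 = 537.333333
Sxy = Σxy − (Σx)(Σy)/n = 3124 − 2278 = 846
Syy = Σy² − (Σy)²/n = 8335 − 6733.5 = 1601.5
r = Sxy/√(Sxx·Syy) = 846/√(860539.333333) = 846/927.652593 = 0.911979

0.912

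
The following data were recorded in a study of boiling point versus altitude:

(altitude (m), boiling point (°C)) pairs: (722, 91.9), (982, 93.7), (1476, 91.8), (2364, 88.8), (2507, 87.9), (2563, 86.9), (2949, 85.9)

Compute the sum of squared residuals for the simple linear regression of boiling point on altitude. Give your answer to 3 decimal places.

n = 7, Σx = 13563, Σy = 626.9, Σxy = 1200194.3, Σx² = 30803299, Σy² = 56194.81
Sxx = Σx² − (Σx)²/n = 30803299 − 26279281.285714 = 4524017.714286
Sxy = Σxy − (Σx)(Σy)/n = 1200194.3 − 1214663.528571 = -14469.228571
Syy = Σy² − (Σy)²/n = 56194.81 − 56143.372857 = 51.437143
b = Sxy/Sxx = -14469.228571/4524017.714286 = -0.003198
SSE = Syy − b·Sxy = 51.437143 − (-0.003198)·(-14469.228571) = 5.160009

5.160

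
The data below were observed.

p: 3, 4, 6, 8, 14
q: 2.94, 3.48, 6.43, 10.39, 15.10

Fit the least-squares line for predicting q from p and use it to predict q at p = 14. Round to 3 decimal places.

15.724

n = 5, Σx = 35, Σy = 38.34, Σxy = 355.84, Σx² = 321
Sxx = Σx² − (Σx)²/n = 321 − 245 = 76
Sxy = Σxy − (Σx)(Σy)/n = 355.84 − 268.38 = 87.46
b = Sxy/Sxx = 87.46/76 = 1.150789
a = ȳ − b·x̄ = 7.668 − 1.150789·7 = -0.387526
ŷ(14) = a + b·14 = -0.387526 + 1.150789·14 = 15.723526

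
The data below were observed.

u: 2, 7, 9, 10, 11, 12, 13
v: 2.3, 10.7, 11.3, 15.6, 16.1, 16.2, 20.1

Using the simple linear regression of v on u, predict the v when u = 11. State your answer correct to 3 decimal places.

16.012

n = 7, Σx = 64, Σy = 92.3, Σxy = 970, Σx² = 668
Sxx = Σx² − (Σx)²/n = 668 − 585.142857 = 82.857143
Sxy = Σxy − (Σx)(Σy)/n = 970 − 843.885714 = 126.114286
b = Sxy/Sxx = 126.114286/82.857143 = 1.522069
a = ȳ − b·x̄ = 13.185714 − 1.522069·9.142857 = -0.730345
ŷ(11) = a + b·11 = -0.730345 + 1.522069·11 = 16.012414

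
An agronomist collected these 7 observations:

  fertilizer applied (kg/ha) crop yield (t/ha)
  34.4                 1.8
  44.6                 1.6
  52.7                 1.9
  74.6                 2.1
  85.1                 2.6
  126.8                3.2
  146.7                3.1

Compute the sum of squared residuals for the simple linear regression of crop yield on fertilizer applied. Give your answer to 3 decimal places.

n = 7, Σx = 564.9, Σy = 16.3, Σxy = 1471.86, Σx² = 56356.11, Σy² = 40.43
Sxx = Σx² − (Σx)²/n = 56356.11 − 45587.43 = 10768.68
Sxy = Σxy − (Σx)(Σy)/n = 1471.86 − 1315.41 = 156.45
Syy = Σy² − (Σy)²/n = 40.43 − 37.955714 = 2.474286
b = Sxy/Sxx = 156.45/10768.68 = 0.014528
SSE = Syy − b·Sxy = 2.474286 − 0.014528·156.45 = 0.201342

0.201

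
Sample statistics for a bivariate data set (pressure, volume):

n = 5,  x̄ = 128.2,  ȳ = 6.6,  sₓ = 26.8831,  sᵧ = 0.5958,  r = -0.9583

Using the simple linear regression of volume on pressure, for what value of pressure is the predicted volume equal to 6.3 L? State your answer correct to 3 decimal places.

142.325

b = r · sᵧ/sₓ = -0.9583 · 0.5958/26.8831 = -0.021238
a = ȳ − b·x̄ = 6.6 − (-0.021238)·128.2 = 9.322768
Set a + b·x = 6.3: x = (6.3 − 9.322768) / (-0.021238) = 142.325330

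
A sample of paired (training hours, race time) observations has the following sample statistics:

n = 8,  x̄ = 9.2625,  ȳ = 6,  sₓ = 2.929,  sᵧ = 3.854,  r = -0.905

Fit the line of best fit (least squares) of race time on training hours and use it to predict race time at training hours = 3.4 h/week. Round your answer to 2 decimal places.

b = r · sᵧ/sₓ = -0.905 · 3.854/2.929 = -1.190806
a = ȳ − b·x̄ = 6 − (-1.190806)·9.2625 = 17.029838
ŷ(3.4) = a + b·3.4 = 17.029838 + (-1.190806)·3.4 = 12.981099

12.98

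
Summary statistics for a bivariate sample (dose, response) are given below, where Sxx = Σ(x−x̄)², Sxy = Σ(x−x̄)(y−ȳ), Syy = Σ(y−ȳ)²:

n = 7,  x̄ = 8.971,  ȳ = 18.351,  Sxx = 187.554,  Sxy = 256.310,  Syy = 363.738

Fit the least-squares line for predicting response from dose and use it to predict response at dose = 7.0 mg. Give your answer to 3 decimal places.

b = Sxy/Sxx = 256.31/187.554 = 1.366593
a = ȳ − b·x̄ = 18.351 − 1.366593·8.971 = 6.091293
ŷ(7.0) = a + b·7.0 = 6.091293 + 1.366593·7 = 15.657445

15.657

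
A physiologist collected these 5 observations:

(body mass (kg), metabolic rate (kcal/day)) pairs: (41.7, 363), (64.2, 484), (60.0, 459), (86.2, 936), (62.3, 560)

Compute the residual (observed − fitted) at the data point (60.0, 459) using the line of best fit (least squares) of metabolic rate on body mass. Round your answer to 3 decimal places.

n = 5, Σx = 314.4, Σy = 2802, Σxy = 189321.1, Σx² = 20772.26
Sxx = Σx² − (Σx)²/n = 20772.26 − 19769.472 = 1002.788
Sxy = Σxy − (Σx)(Σy)/n = 189321.1 − 176189.76 = 13131.34
b = Sxy/Sxx = 13131.34/1002.788 = 13.094832
a = ȳ − b·x̄ = 560.4 − 13.094832·62.88 = -263.003012
ŷ(60.0) = -263.003012 + 13.094832·60 = 522.686885
residual = y − ŷ = 459 − 522.686885 = -63.686885

-63.687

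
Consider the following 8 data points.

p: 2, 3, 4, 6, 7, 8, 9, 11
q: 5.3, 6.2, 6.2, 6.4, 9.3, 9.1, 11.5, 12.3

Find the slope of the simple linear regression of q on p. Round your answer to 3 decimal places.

n = 8, Σx = 50, Σy = 66.3, Σxy = 469.1, Σx² = 380
Sxx = Σx² − (Σx)²/n = 380 − 312.5 = 67.5
Sxy = Σxy − (Σx)(Σy)/n = 469.1 − 414.375 = 54.725
b = Sxy/Sxx = 54.725/67.5 = 0.810741

0.811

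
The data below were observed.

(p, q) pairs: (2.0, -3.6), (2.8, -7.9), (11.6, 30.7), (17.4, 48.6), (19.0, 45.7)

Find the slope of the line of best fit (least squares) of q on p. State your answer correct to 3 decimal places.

n = 5, Σx = 52.8, Σy = 113.5, Σxy = 2040.74, Σx² = 810.16
Sxx = Σx² − (Σx)²/n = 810.16 − 557.568 = 252.592
Sxy = Σxy − (Σx)(Σy)/n = 2040.74 − 1198.56 = 842.18
b = Sxy/Sxx = 842.18/252.592 = 3.334152

3.334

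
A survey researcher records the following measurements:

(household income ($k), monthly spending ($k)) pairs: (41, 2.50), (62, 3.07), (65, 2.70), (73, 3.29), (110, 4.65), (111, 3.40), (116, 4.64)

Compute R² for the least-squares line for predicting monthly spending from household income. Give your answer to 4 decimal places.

n = 7, Σx = 578, Σy = 24.25, Σxy = 2135.65, Σx² = 52956, Σy² = 88.5011
Sxx = Σx² − (Σx)²/n = 52956 − 47726.285714 = 5229.714286
Sxy = Σxy − (Σx)(Σy)/n = 2135.65 − 2002.357143 = 133.292857
Syy = Σy² − (Σy)²/n = 88.5011 − 84.008929 = 4.492171
R² = Sxy²/(Sxx·Syy) = (133.292857)²/(5229.714286·4.492171) = 0.756275

0.7563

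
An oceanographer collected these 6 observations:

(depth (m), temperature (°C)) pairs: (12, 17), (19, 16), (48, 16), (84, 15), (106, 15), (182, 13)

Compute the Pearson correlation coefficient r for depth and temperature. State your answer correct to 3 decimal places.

-0.972

n = 6, Σx = 451, Σy = 92, Σxy = 6492, Σx² = 54225, Σy² = 1420
Sxx = Σx² − (Σx)²/n = 54225 − 33900.166667 = 20324.833333
Sxy = Σxy − (Σx)(Σy)/n = 6492 − 6915.333333 = -423.333333
Syy = Σy² − (Σy)²/n = 1420 − 1410.666667 = 9.333333
r = Sxy/√(Sxx·Syy) = -423.333333/√(189698.444444) = -423.333333/435.543849 = -0.971965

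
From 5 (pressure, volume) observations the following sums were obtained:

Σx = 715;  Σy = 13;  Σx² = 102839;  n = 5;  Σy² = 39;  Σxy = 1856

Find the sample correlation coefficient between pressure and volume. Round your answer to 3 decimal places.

Sxx = Σx² − (Σx)²/n = 102839 − 102245 = 594
Sxy = Σxy − (Σx)(Σy)/n = 1856 − 1859 = -3
Syy = Σy² − (Σy)²/n = 39 − 33.8 = 5.2
r = Sxy/√(Sxx·Syy) = -3/√(3088.8) = -3/55.576974 = -0.053979

-0.054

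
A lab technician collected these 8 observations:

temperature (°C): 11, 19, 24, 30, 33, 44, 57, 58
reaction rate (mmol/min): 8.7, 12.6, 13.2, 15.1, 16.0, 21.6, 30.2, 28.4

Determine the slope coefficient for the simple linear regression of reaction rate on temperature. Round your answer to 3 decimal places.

n = 8, Σx = 276, Σy = 145.8, Σxy = 5951.9, Σx² = 11596
Sxx = Σx² − (Σx)²/n = 11596 − 9522 = 2074
Sxy = Σxy − (Σx)(Σy)/n = 5951.9 − 5030.1 = 921.8
b = Sxy/Sxx = 921.8/2074 = 0.444455

0.444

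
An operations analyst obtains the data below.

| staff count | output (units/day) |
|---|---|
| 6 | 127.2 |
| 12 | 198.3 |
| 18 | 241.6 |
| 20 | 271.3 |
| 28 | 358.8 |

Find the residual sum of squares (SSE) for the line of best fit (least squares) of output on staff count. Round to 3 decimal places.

n = 5, Σx = 84, Σy = 1197.2, Σxy = 22964, Σx² = 1688, Σy² = 316214.42
Sxx = Σx² − (Σx)²/n = 1688 − 1411.2 = 276.8
Sxy = Σxy − (Σx)(Σy)/n = 22964 − 20112.96 = 2851.04
Syy = Σy² − (Σy)²/n = 316214.42 − 286657.568 = 29556.852
b = Sxy/Sxx = 2851.04/276.8 = 10.3
SSE = Syy − b·Sxy = 29556.852 − 10.3·2851.04 = 191.14

191.140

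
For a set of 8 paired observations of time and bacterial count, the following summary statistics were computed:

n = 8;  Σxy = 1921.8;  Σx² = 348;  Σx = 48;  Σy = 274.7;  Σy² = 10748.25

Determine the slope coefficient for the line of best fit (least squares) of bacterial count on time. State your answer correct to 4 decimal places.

4.5600

Sxx = Σx² − (Σx)²/n = 348 − 288 = 60
Sxy = Σxy − (Σx)(Σy)/n = 1921.8 − 1648.2 = 273.6
b = Sxy/Sxx = 273.6/60 = 4.56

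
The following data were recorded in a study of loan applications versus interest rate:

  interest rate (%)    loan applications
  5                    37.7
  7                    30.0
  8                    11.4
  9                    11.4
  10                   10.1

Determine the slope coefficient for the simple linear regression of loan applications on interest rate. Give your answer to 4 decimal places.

-6.1743

n = 5, Σx = 39, Σy = 100.6, Σxy = 693.3, Σx² = 319
Sxx = Σx² − (Σx)²/n = 319 − 304.2 = 14.8
Sxy = Σxy − (Σx)(Σy)/n = 693.3 − 784.68 = -91.38
b = Sxy/Sxx = -91.38/14.8 = -6.174324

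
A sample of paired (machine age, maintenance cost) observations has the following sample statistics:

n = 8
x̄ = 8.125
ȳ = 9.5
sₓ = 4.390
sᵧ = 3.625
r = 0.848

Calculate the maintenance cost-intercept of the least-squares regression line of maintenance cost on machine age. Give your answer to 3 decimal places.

3.811

b = r · sᵧ/sₓ = 0.848 · 3.625/4.39 = 0.700228
a = ȳ − b·x̄ = 9.5 − 0.700228·8.125 = 3.810649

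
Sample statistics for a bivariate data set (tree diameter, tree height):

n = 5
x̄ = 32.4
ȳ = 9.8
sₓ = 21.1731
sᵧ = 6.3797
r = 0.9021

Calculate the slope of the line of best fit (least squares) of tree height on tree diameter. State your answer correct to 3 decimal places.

0.272

b = r · sᵧ/sₓ = 0.9021 · 6.3797/21.1731 = 0.271813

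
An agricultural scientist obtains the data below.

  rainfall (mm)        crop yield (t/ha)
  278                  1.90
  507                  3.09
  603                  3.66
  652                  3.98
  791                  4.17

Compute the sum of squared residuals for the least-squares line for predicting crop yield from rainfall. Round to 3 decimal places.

n = 5, Σx = 2831, Σy = 16.8, Σxy = 10195.24, Σx² = 1748727, Σy² = 59.783
Sxx = Σx² − (Σx)²/n = 1748727 − 1602912.2 = 145814.8
Sxy = Σxy − (Σx)(Σy)/n = 10195.24 − 9512.16 = 683.08
Syy = Σy² − (Σy)²/n = 59.783 − 56.448 = 3.335
b = Sxy/Sxx = 683.08/145814.8 = 0.004685
SSE = Syy − b·Sxy = 3.335 − 0.004685·683.08 = 0.135062

0.135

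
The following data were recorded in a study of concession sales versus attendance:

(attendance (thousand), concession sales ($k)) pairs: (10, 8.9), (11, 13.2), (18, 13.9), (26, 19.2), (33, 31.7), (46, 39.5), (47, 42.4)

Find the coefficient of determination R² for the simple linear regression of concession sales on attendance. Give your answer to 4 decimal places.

n = 7, Σx = 191, Σy = 168.8, Σxy = 5839.5, Σx² = 6635, Σy² = 5178.2
Sxx = Σx² − (Σx)²/n = 6635 − 5211.571429 = 1423.428571
Sxy = Σxy − (Σx)(Σy)/n = 5839.5 − 4605.828571 = 1233.671429
Syy = Σy² − (Σy)²/n = 5178.2 − 4070.491429 = 1107.708571
R² = Sxy²/(Sxx·Syy) = (1233.671429)²/(1423.428571·1107.708571) = 0.965246

0.9652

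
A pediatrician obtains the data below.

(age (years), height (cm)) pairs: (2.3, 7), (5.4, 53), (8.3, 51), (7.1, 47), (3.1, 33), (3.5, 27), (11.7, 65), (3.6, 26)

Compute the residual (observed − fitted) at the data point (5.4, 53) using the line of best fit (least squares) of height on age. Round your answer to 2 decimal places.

15.53

n = 8, Σx = 45, Σy = 309, Σxy = 2110.2, Σx² = 325.46
Sxx = Σx² − (Σx)²/n = 325.46 − 253.125 = 72.335
Sxy = Σxy − (Σx)(Σy)/n = 2110.2 − 1738.125 = 372.075
b = Sxy/Sxx = 372.075/72.335 = 5.143775
a = ȳ − b·x̄ = 38.625 − 5.143775·5.625 = 9.691263
ŷ(5.4) = 9.691263 + 5.143775·5.4 = 37.467651
residual = y − ŷ = 53 − 37.467651 = 15.532349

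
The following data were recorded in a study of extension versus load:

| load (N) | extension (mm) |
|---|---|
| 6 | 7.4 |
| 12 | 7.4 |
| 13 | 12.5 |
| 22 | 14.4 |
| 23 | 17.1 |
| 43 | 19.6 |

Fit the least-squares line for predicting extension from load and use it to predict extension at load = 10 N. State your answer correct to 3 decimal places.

9.673

n = 6, Σx = 119, Σy = 78.4, Σxy = 1848.6, Σx² = 3211
Sxx = Σx² − (Σx)²/n = 3211 − 2360.166667 = 850.833333
Sxy = Σxy − (Σx)(Σy)/n = 1848.6 − 1554.933333 = 293.666667
b = Sxy/Sxx = 293.666667/850.833333 = 0.345152
a = ȳ − b·x̄ = 13.066667 − 0.345152·19.833333 = 6.221156
ŷ(10) = a + b·10 = 6.221156 + 0.345152·10 = 9.672674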